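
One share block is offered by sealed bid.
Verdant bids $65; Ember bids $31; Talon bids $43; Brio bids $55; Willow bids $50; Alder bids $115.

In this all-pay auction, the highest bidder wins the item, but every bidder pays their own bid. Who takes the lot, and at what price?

Sorting bids: 115 (Alder) > 65 (Verdant) > 55 (Brio) > 50 (Willow) > 43 (Talon) > 31 (Ember)
Alder is highest and takes the item; every bidder forfeits their bid.

Alder pays $115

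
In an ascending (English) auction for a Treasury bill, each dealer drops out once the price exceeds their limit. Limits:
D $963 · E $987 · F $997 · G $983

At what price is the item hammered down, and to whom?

Limits in order: 997 (F) > 987 (E) > 983 (G) > 963 (D)
Bidding ends when E exits at $987; F takes it.

F wins at $987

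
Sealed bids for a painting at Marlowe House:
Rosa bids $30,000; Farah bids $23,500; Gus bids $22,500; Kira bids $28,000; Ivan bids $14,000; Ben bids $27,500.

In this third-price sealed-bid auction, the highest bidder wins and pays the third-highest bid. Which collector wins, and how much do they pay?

Rosa pays $27,500

Bids ranked: 30,000 (Rosa) > 28,000 (Kira) > 27,500 (Ben) > 23,500 (Farah) > 22,500 (Gus) > 14,000 (Ivan)
Rosa is highest; pays the third-highest bid, $27,500.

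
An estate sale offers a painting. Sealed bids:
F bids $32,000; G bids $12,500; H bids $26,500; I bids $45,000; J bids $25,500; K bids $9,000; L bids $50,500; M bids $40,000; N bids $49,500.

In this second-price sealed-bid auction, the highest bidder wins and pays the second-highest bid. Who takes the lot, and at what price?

L pays $49,500

Sorting bids: 50,500 (L) > 49,500 (N) > 45,000 (I) > 40,000 (M) > 32,000 (F) > 26,500 (H) > …
L wins with the highest bid; price is set by the runner-up at $49,500.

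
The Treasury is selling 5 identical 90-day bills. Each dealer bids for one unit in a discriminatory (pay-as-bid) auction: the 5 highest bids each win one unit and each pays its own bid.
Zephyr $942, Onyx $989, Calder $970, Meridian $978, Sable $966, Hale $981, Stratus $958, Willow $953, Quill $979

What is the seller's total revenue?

Total revenue: $4,897

Bids ranked high→low: 989 (Onyx), 981 (Hale), 979 (Quill), 978 (Meridian), 970 (Calder), 966 (Sable), 958 (Stratus), …
Winners (5 units): Onyx, Hale, Quill, Meridian, Calder.
Total revenue = 989 + 981 + 979 + 978 + 970 = $4,897.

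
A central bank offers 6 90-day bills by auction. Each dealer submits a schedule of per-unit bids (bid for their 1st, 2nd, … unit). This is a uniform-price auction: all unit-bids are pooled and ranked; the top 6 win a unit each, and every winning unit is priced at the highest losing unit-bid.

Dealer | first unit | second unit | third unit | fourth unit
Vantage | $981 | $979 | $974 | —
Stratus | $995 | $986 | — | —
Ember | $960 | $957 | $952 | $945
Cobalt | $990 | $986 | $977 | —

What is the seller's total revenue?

All unit-bids, highest first — top 6: 995 (Stratus-1), 990 (Cobalt-1), 986 (Stratus-2), 986 (Cobalt-2), 981 (Vantage-1), 979 (Vantage-2)
The (k+1)-th unit-bid is $977.
Allocation: Cobalt 2, Stratus 2, Vantage 2. Every unit priced at $977.
Revenue = 6 × 977 = $5,862.

Total revenue: $5,862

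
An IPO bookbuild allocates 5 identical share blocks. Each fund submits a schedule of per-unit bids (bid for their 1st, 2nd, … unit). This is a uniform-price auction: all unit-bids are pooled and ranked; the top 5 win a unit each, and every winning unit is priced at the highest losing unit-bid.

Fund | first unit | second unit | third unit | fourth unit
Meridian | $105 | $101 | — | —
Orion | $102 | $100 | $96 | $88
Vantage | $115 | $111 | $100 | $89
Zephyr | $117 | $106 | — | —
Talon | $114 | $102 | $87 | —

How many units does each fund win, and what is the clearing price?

Talon 1, Vantage 2, Zephyr 2; clearing price $105

Pooled unit-bids ranked (top 5): 117 (Zephyr-1), 115 (Vantage-1), 114 (Talon-1), 111 (Vantage-2), 106 (Zephyr-2)
Highest rejected unit-bid = $105.
Allocation: Talon 1, Vantage 2, Zephyr 2.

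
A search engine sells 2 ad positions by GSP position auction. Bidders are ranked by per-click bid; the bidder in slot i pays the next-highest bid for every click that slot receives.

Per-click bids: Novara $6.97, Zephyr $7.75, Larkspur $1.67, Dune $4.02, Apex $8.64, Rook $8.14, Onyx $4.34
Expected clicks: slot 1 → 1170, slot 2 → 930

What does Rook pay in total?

Per-click bids in order: $8.64 (Apex) > $8.14 (Rook) > $7.75 (Zephyr) > …
Rook holds slot 2 → pays next bid $7.75 × 930 clicks = $7207.50.

Rook pays $7207.50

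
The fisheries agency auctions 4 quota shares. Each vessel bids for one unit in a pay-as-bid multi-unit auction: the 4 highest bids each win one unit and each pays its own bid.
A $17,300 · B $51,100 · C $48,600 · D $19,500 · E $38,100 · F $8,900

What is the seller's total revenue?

Ordering the bids: 51,100 (B), 48,600 (C), 38,100 (E), 19,500 (D), 17,300 (A), 8,900 (F)
Winners (4 units): B, C, E, D.
Total revenue = 51,100 + 48,600 + 38,100 + 19,500 = $157,300.

Total revenue: $157,300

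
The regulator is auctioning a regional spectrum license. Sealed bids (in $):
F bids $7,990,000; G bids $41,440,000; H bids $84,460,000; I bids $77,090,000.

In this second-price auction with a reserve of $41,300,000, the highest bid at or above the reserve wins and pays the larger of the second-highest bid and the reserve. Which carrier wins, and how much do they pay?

H pays $77,090,000

Rule: the highest bid at or above the reserve wins and pays the larger of the second-highest bid and the reserve.
Sorting bids: 84,460,000 (H) > 77,090,000 (I) > 41,440,000 (G) > 7,990,000 (F)
H has the top bid at or above the reserve ($84,460,000).
max(second-highest $77,090,000, reserve $41,300,000) = $77,090,000; the reserve does not bind.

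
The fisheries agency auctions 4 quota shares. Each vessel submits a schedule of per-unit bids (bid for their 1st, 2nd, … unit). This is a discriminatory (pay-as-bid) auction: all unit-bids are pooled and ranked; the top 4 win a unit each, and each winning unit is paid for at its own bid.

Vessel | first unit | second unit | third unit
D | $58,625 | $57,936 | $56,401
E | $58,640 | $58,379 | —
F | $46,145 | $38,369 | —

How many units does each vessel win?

Merging the schedules and taking the best 4: 58,640 (E-1), 58,625 (D-1), 58,379 (E-2), 57,936 (D-2)
Next rejected bid: $56,401 (not a price — pay-as-bid).
Allocation: D 2, E 2.

D 2, E 2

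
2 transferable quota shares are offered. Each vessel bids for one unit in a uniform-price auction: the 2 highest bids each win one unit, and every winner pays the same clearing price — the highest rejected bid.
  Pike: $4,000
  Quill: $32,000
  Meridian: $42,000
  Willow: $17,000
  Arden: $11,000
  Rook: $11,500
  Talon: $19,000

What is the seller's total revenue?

Total revenue: $38,000

Sorting: 42,000 (Meridian), 32,000 (Quill), 19,000 (Talon), 17,000 (Willow), …
Top 2: Meridian, Quill.
Clearing price = highest rejected bid = $19,000.
Total revenue = 2 × $19,000 = $38,000.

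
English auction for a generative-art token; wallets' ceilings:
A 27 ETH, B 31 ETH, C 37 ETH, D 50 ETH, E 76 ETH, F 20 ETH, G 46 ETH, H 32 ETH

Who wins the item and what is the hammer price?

Open ascending-bid auction: the price rises until one bidder remains; the winner pays the price at which the last rival dropped out.
Limits ranked: 76 (E) > 50 (D) > 46 (G) > 37 (C) > 32 (H) > 31 (B) > …
Bidding ends when D exits at 50 ETH; E takes it.

E wins at 50 ETH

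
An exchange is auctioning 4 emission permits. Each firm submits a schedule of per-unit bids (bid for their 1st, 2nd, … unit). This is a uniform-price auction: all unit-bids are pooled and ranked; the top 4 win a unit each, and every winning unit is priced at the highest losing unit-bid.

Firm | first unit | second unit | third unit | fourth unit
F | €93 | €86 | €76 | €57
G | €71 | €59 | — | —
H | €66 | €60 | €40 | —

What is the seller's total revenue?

Total revenue: €264

Pooled unit-bids ranked (top 4): 93 (F-1), 86 (F-2), 76 (F-3), 71 (G-1)
First bid not allocated: €66.
Allocation: F 3, G 1. Every unit priced at €66.
Revenue = 4 × 66 = €264.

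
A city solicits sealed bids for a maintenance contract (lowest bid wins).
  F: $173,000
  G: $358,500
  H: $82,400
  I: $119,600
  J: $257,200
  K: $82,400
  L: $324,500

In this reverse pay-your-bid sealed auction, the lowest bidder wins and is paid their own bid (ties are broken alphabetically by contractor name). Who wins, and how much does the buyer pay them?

H is paid $82,400

Bids ranked: 82,400 (H) < 82,400 (K) < 119,600 (I) < 173,000 (F) < 257,200 (J) < 324,500 (L) < …
H and K tie at $82,400; tie-break gives it to H.
First-price: H is paid what they bid, $82,400.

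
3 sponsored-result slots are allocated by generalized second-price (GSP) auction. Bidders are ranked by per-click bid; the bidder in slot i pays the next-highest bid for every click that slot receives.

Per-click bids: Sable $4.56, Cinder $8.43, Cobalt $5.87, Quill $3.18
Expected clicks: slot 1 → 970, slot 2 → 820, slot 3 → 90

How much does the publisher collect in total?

Sorting advertisers: $8.43 (Cinder) > $5.87 (Cobalt) > $4.56 (Sable) > $3.18 (Quill)
Slot 1: Cinder pays $5.87 × 970 = $5693.90
Slot 2: Cobalt pays $4.56 × 820 = $3739.20
Slot 3: Sable pays $3.18 × 90 = $286.20
Total = $9719.30

Total revenue: $9719.30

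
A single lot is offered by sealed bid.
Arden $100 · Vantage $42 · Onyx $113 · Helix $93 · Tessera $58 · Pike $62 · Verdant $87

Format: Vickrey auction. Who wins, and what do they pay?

Onyx pays $100

Vickrey auction: the highest bidder wins and pays the second-highest bid.
Sorting bids: 113 (Onyx) > 100 (Arden) > 93 (Helix) > 87 (Verdant) > 62 (Pike) > 58 (Tessera) > …
Onyx wins with the highest bid; price is set by the runner-up at $100.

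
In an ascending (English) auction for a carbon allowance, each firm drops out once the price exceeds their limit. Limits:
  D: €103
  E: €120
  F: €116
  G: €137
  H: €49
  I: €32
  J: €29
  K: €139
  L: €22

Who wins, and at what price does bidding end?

K wins at €137

Limits ranked: 139 (K) > 137 (G) > 120 (E) > 116 (F) > 103 (D) > 49 (H) > …
Once the price passes €137, only K is left; the hammer falls at G's limit of €137.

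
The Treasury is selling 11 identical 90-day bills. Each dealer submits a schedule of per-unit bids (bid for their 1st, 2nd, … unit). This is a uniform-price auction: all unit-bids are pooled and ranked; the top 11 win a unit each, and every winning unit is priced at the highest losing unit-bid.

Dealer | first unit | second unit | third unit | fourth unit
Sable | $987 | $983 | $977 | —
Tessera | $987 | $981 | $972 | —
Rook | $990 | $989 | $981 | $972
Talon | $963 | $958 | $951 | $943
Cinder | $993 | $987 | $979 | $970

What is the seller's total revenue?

Merging the schedules and taking the best 11: 993 (Cinder-1), 990 (Rook-1), 989 (Rook-2), 987 (Sable-1), 987 (Tessera-1), 987 (Cinder-2), 983 (Sable-2), 981 (Tessera-2), 981 (Rook-3), 979 (Cinder-3), 977 (Sable-3)
Highest rejected unit-bid = $972.
Allocation: Cinder 3, Rook 3, Sable 3, Tessera 2. Every unit priced at $972.
Revenue = 11 × 972 = $10,692.

Total revenue: $10,692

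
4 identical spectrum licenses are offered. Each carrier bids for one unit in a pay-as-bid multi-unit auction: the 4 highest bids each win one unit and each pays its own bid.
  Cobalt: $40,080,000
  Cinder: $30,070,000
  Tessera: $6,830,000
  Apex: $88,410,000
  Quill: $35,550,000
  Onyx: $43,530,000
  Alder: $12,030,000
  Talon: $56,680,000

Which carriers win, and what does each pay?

Bids ranked high→low: 88,410,000 (Apex), 56,680,000 (Talon), 43,530,000 (Onyx), 40,080,000 (Cobalt), 35,550,000 (Quill), 30,070,000 (Cinder), …
Winners (4 units): Apex, Talon, Onyx, Cobalt.
Each winner pays its own bid: Apex $88,410,000, Talon $56,680,000, Onyx $43,530,000, Cobalt $40,080,000.

Apex $88,410,000, Talon $56,680,000, Onyx $43,530,000, Cobalt $40,080,000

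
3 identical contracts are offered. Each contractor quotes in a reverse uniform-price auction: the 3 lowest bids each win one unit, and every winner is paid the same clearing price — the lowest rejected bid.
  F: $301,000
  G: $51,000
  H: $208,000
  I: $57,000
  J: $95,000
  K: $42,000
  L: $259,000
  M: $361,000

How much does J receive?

J is paid $0

Sorting: 42,000 (K), 51,000 (G), 57,000 (I), 95,000 (J), 208,000 (H), …
The 3 lowest are K, G, I.
Lowest unsuccessful bid: $95,000 → clearing price.
J does not win → is paid $0.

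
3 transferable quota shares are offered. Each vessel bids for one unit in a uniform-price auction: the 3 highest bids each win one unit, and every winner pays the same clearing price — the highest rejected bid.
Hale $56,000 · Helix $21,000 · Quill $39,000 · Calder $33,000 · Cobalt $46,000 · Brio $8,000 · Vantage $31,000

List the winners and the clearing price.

Hale, Cobalt, Quill; each pays $33,000

Bids ranked high→low: 56,000 (Hale), 46,000 (Cobalt), 39,000 (Quill), 33,000 (Calder), 31,000 (Vantage), …
Winners (3 units): Hale, Cobalt, Quill.
First losing bid is Calder's $33,000, which sets the uniform price.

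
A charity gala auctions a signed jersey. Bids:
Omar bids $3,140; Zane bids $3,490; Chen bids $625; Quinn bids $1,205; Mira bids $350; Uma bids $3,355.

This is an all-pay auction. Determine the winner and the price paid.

Zane pays $3,490

Sorting bids: 3,490 (Zane) > 3,355 (Uma) > 3,140 (Omar) > 1,205 (Quinn) > 625 (Chen) > 350 (Mira)
Zane wins with the top bid; all bids are sunk regardless.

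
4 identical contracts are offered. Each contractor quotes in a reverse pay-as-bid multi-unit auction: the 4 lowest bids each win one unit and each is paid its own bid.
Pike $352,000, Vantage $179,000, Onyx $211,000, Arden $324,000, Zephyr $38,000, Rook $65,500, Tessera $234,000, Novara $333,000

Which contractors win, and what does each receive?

Zephyr $38,000, Rook $65,500, Vantage $179,000, Onyx $211,000

Sorting: 38,000 (Zephyr), 65,500 (Rook), 179,000 (Vantage), 211,000 (Onyx), 234,000 (Tessera), 324,000 (Arden), …
The 4 lowest are Zephyr, Rook, Vantage, Onyx.
Each winner is paid its own bid: Zephyr $38,000, Rook $65,500, Vantage $179,000, Onyx $211,000.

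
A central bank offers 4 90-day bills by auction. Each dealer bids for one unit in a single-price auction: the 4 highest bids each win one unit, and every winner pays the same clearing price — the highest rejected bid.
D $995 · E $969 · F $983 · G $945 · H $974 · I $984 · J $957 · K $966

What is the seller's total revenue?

Bids ranked high→low: 995 (D), 984 (I), 983 (F), 974 (H), 969 (E), 966 (K), …
The 4 highest are D, I, F, H.
Highest unsuccessful bid: $969 → clearing price.
Total revenue = 4 × $969 = $3,876.

Total revenue: $3,876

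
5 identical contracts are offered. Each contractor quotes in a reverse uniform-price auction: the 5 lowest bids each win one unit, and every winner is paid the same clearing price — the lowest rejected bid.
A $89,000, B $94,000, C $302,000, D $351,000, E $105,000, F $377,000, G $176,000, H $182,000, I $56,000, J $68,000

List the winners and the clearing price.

Bids ranked low→high: 56,000 (I), 68,000 (J), 89,000 (A), 94,000 (B), 105,000 (E), 176,000 (G), 182,000 (H), …
The 5 lowest are I, J, A, B, E.
First losing bid is G's $176,000, which sets the uniform price.

I, J, A, B, E; each is paid $176,000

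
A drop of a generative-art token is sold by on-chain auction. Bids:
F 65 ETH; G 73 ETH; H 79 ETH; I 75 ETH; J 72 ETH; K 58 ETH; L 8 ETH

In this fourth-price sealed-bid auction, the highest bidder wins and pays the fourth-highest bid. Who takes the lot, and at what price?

H pays 72 ETH

Rule: the highest bidder wins and pays the fourth-highest bid.
Bids ranked: 79 (H) > 75 (I) > 73 (G) > 72 (J) > 65 (F) > 58 (K) > …
H wins; payment is bid #4 in the ranking = 72 ETH.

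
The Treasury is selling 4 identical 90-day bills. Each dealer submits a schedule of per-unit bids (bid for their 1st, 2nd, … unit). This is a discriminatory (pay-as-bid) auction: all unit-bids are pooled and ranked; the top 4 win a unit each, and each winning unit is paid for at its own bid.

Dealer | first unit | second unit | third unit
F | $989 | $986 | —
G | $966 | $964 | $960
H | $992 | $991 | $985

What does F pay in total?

F pays $1,975

Pooled unit-bids ranked (top 4): 992 (H-1), 991 (H-2), 989 (F-1), 986 (F-2)
Next rejected bid: $985 (not a price — pay-as-bid).
F's winning unit-bids: 989 + 986 = $1,975.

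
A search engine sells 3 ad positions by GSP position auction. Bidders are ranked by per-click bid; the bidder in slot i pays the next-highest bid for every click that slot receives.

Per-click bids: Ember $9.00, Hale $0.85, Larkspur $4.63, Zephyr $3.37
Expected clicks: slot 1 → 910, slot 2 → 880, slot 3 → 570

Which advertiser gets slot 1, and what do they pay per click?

Ember; $4.63 per click

Sorting advertisers: $9.00 (Ember) > $4.63 (Larkspur) > $3.37 (Zephyr) > $0.85 (Hale)
Slot 1 goes to the first-ranked bidder, Ember, who pays the next bid down: $4.63/click.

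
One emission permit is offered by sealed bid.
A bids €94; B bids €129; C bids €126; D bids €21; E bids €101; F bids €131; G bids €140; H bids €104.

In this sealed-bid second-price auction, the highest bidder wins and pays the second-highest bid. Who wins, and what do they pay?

Bids ranked: 140 (G) > 131 (F) > 129 (B) > 126 (C) > 104 (H) > 101 (E) > …
G is highest; pays the second-highest bid, €131.

G pays €131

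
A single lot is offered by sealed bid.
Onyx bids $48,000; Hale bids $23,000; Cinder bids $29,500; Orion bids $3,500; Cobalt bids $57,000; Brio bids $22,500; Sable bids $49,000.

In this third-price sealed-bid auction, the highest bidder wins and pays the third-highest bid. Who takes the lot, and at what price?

Cobalt pays $48,000

Bids in order: 57,000 (Cobalt) > 49,000 (Sable) > 48,000 (Onyx) > 29,500 (Cinder) > 23,000 (Hale) > 22,500 (Brio) > …
Cobalt is highest; pays the third-highest bid, $48,000.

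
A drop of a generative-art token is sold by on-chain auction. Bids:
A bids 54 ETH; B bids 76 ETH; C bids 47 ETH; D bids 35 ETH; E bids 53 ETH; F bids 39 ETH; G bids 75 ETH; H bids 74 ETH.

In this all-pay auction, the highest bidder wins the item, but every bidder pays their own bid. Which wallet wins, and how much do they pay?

Bids in order: 76 (B) > 75 (G) > 74 (H) > 54 (A) > 53 (E) > 47 (C) > …
B is highest and takes the item; every bidder forfeits their bid.

B pays 76 ETH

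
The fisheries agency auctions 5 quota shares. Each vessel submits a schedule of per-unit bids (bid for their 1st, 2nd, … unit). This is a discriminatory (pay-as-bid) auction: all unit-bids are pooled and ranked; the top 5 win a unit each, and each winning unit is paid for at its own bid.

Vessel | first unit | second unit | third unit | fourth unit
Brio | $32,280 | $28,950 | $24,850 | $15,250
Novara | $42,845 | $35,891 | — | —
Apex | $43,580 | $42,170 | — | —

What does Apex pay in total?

Pooled unit-bids ranked (top 5): 43,580 (Apex-1), 42,845 (Novara-1), 42,170 (Apex-2), 35,891 (Novara-2), 32,280 (Brio-1)
Next rejected bid: $28,950 (not a price — pay-as-bid).
Apex's winning unit-bids: 43,580 + 42,170 = $85,750.

Apex pays $85,750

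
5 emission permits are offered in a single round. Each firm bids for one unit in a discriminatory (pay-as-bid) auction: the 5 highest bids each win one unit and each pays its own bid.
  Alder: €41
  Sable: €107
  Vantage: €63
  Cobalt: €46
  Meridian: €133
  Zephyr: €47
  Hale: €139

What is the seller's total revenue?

Total revenue: €489

Sorting: 139 (Hale), 133 (Meridian), 107 (Sable), 63 (Vantage), 47 (Zephyr), 46 (Cobalt), 41 (Alder)
The 5 highest are Hale, Meridian, Sable, Vantage, Zephyr.
Total revenue = 139 + 133 + 107 + 63 + 47 = €489.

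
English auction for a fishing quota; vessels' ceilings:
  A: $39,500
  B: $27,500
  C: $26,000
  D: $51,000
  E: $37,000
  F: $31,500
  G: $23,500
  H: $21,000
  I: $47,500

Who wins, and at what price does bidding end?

Rule: the price rises until one bidder remains; the winner pays the price at which the last rival dropped out.
Limits ranked: 51,000 (D) > 47,500 (I) > 39,500 (A) > 37,000 (E) > 31,500 (F) > 27,500 (B) > …
Once the price passes $47,500, only D is left; the hammer falls at I's limit of $47,500.

D wins at $47,500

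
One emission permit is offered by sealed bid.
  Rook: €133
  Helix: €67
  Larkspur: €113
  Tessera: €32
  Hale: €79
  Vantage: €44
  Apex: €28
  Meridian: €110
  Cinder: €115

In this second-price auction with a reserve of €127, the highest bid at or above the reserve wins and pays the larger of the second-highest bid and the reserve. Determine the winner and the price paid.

Second-price auction with a reserve of €127: the highest bid at or above the reserve wins and pays the larger of the second-highest bid and the reserve.
Bids ranked: 133 (Rook) > 115 (Cinder) > 113 (Larkspur) > 110 (Meridian) > 79 (Hale) > 67 (Helix) > …
Rook has the top bid at or above the reserve (€133).
Second-highest bid €115 is below the reserve €127, so the reserve binds → payment €127.

Rook pays €127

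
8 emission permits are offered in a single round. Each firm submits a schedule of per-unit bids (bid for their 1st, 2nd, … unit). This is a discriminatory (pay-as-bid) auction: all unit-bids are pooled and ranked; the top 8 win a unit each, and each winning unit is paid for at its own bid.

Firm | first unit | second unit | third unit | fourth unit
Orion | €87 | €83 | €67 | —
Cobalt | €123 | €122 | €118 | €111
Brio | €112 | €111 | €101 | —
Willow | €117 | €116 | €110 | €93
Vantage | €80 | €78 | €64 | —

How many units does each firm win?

Brio 2, Cobalt 4, Willow 2

Pooled unit-bids ranked (top 8): 123 (Cobalt-1), 122 (Cobalt-2), 118 (Cobalt-3), 117 (Willow-1), 116 (Willow-2), 112 (Brio-1), 111 (Cobalt-4), 111 (Brio-2)
Next rejected bid: €110 (not a price — pay-as-bid).
Allocation: Brio 2, Cobalt 4, Willow 2.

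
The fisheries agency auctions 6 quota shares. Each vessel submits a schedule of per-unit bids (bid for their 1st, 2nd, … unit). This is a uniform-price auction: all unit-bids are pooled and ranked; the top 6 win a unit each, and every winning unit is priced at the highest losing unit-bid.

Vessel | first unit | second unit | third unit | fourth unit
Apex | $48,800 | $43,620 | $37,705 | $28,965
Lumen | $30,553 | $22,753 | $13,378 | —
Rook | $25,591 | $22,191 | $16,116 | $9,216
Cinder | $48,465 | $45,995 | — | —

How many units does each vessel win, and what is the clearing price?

Merging the schedules and taking the best 6: 48,800 (Apex-1), 48,465 (Cinder-1), 45,995 (Cinder-2), 43,620 (Apex-2), 37,705 (Apex-3), 30,553 (Lumen-1)
First bid not allocated: $28,965.
Allocation: Apex 3, Cinder 2, Lumen 1.

Apex 3, Cinder 2, Lumen 1; clearing price $28,965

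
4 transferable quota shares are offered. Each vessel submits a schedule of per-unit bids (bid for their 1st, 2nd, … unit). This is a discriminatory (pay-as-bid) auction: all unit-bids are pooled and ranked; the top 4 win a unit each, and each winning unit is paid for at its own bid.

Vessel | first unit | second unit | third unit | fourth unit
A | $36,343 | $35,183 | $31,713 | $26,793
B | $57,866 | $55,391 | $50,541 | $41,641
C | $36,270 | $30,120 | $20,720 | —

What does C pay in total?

C pays $0

Pooled unit-bids ranked (top 4): 57,866 (B-1), 55,391 (B-2), 50,541 (B-3), 41,641 (B-4)
Next rejected bid: $36,343 (not a price — pay-as-bid).
C wins no units.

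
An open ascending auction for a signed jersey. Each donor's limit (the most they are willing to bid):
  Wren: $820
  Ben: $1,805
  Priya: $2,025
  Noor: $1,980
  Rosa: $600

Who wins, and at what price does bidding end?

Priya wins at $1,980

Open ascending-bid auction: the price rises until one bidder remains; the winner pays the price at which the last rival dropped out.
Limits in order: 2,025 (Priya) > 1,980 (Noor) > 1,805 (Ben) > 820 (Wren) > 600 (Rosa)
Once the price passes $1,980, only Priya is left; the hammer falls at Noor's limit of $1,980.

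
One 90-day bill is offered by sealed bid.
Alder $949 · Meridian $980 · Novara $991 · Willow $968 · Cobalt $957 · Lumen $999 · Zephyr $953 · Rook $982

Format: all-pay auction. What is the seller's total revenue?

Rule: the highest bidder wins the item, but every bidder pays their own bid.
Bids in order: 999 (Lumen) > 991 (Novara) > 982 (Rook) > 980 (Meridian) > 968 (Willow) > 957 (Cobalt) > …
Every bidder forfeits their bid regardless of winning.
Revenue = 949 + 980 + 991 + 968 + 957 + 999 + 953 + 982 = $7,779.

Total revenue: $7,779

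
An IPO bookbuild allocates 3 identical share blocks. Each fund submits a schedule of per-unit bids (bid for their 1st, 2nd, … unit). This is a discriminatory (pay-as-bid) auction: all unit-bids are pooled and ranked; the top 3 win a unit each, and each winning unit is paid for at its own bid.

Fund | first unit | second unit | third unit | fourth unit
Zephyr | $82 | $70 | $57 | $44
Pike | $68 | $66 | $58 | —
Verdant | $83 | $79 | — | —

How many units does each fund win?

All unit-bids, highest first — top 3: 83 (Verdant-1), 82 (Zephyr-1), 79 (Verdant-2)
Next rejected bid: $70 (not a price — pay-as-bid).
Allocation: Verdant 2, Zephyr 1.

Verdant 2, Zephyr 1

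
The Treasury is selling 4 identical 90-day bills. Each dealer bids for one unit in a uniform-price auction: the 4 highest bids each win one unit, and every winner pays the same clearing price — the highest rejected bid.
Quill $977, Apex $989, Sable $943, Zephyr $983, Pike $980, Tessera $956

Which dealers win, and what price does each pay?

Ordering the bids: 989 (Apex), 983 (Zephyr), 980 (Pike), 977 (Quill), 956 (Tessera), 943 (Sable)
Top 4: Apex, Zephyr, Pike, Quill.
Highest unsuccessful bid: $956 → clearing price.

Apex, Zephyr, Pike, Quill; each pays $956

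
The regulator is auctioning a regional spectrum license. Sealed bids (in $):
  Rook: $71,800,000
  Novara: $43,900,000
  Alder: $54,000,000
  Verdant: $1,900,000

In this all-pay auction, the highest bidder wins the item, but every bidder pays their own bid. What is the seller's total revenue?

Total revenue: $171,600,000

Bids in order: 71,800,000 (Rook) > 54,000,000 (Alder) > 43,900,000 (Novara) > 1,900,000 (Verdant)
Rook wins with the top bid; all bids are sunk regardless.
Every bidder forfeits their bid regardless of winning.
Revenue = 71,800,000 + 43,900,000 + 54,000,000 + 1,900,000 = $171,600,000.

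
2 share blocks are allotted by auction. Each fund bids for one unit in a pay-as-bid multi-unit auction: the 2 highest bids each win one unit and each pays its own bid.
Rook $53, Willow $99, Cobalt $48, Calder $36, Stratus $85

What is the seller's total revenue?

Total revenue: $184

Bids ranked high→low: 99 (Willow), 85 (Stratus), 53 (Rook), 48 (Cobalt), …
The 2 highest are Willow, Stratus.
Total revenue = 99 + 85 = $184.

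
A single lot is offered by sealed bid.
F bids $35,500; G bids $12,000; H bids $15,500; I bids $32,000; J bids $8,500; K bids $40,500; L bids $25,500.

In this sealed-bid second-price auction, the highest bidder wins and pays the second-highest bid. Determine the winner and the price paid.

Rule: the highest bidder wins and pays the second-highest bid.
Sorting bids: 40,500 (K) > 35,500 (F) > 32,000 (I) > 25,500 (L) > 15,500 (H) > 12,000 (G) > …
K wins with the highest bid; price is set by the runner-up at $35,500.

K pays $35,500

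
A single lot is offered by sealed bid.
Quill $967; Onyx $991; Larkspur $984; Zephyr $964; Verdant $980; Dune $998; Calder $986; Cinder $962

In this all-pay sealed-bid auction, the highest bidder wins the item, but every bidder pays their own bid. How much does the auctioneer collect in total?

All-pay sealed-bid auction: the highest bidder wins the item, but every bidder pays their own bid.
Sorting bids: 998 (Dune) > 991 (Onyx) > 986 (Calder) > 984 (Larkspur) > 980 (Verdant) > 967 (Quill) > …
Dune wins with the top bid; all bids are sunk regardless.
Every bidder forfeits their bid regardless of winning.
Revenue = 967 + 991 + 984 + 964 + 980 + 998 + 986 + 962 = $7,832.

Total revenue: $7,832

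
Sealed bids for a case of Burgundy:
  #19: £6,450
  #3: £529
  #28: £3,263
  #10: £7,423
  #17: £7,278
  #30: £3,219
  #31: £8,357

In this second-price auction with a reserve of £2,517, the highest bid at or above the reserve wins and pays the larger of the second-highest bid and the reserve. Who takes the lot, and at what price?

Rule: the highest bid at or above the reserve wins and pays the larger of the second-highest bid and the reserve.
Bids ranked: 8,357 (#31) > 7,423 (#10) > 7,278 (#17) > 6,450 (#19) > 3,263 (#28) > 3,219 (#30) > …
Highest eligible bid: #31 at £8,357.
max(second-highest £7,423, reserve £2,517) = £7,423; the reserve does not bind.

#31 pays £7,423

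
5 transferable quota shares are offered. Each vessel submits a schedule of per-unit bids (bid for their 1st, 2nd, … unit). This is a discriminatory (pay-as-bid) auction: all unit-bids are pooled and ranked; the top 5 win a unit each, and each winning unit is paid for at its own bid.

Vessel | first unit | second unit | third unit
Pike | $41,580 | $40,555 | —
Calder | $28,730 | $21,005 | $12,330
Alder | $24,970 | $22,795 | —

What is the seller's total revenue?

Pooled unit-bids ranked (top 5): 41,580 (Pike-1), 40,555 (Pike-2), 28,730 (Calder-1), 24,970 (Alder-1), 22,795 (Alder-2)
Next rejected bid: $21,005 (not a price — pay-as-bid).
Each winning unit pays its own bid.
Revenue = 41,580 + 40,555 + 28,730 + 24,970 + 22,795 = $158,630.

Total revenue: $158,630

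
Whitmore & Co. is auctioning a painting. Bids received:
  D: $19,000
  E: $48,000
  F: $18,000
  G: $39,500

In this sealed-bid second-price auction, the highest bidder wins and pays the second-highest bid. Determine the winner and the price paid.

E pays $39,500

Sealed-bid second-price auction: the highest bidder wins and pays the second-highest bid.
Bids ranked: 48,000 (E) > 39,500 (G) > 19,000 (D) > 18,000 (F)
E is highest; pays the second-highest bid, $39,500.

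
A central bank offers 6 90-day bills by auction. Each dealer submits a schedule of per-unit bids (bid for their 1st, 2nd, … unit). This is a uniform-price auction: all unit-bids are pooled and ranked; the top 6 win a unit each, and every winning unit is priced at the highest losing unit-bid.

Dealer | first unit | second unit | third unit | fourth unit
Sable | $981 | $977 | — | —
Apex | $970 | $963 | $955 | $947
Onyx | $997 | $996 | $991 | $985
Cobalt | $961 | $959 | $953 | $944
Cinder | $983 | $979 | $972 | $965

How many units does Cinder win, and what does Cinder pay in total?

Cinder: 1 unit, pays $979

Pooled unit-bids ranked (top 6): 997 (Onyx-1), 996 (Onyx-2), 991 (Onyx-3), 985 (Onyx-4), 983 (Cinder-1), 981 (Sable-1)
First bid not allocated: $979.
Cinder wins 1 unit(s) at $979 each.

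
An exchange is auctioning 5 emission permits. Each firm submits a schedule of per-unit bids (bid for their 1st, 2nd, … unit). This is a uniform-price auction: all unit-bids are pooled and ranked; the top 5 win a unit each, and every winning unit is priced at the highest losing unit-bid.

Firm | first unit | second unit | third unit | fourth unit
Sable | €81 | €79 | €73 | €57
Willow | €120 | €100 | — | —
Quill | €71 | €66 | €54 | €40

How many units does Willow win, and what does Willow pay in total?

Willow: 2 units, pays €142

Merging the schedules and taking the best 5: 120 (Willow-1), 100 (Willow-2), 81 (Sable-1), 79 (Sable-2), 73 (Sable-3)
First bid not allocated: €71.
Willow wins 2 unit(s) at €71 each.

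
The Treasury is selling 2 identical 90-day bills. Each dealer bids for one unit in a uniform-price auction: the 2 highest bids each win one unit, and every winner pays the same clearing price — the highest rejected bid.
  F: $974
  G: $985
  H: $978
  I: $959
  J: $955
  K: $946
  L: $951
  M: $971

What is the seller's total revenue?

Total revenue: $1,948

Sorting: 985 (G), 978 (H), 974 (F), 971 (M), …
The 2 highest are G, H.
Clearing price = highest rejected bid = $974.
Total revenue = 2 × $974 = $1,948.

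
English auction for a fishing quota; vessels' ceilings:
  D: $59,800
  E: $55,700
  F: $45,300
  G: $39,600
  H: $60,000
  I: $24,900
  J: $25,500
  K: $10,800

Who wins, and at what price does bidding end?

Limits ranked: 60,000 (H) > 59,800 (D) > 55,700 (E) > 45,300 (F) > 39,600 (G) > 25,500 (J) > …
Bidding ends when D exits at $59,800; H takes it.

H wins at $59,800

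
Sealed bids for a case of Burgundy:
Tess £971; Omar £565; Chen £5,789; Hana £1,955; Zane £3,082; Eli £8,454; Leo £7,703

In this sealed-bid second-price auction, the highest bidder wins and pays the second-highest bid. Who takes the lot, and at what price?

Rule: the highest bidder wins and pays the second-highest bid.
Bids in order: 8,454 (Eli) > 7,703 (Leo) > 5,789 (Chen) > 3,082 (Zane) > 1,955 (Hana) > 971 (Tess) > …
Second-price: Eli pays Leo's bid of £7,703.

Eli pays £7,703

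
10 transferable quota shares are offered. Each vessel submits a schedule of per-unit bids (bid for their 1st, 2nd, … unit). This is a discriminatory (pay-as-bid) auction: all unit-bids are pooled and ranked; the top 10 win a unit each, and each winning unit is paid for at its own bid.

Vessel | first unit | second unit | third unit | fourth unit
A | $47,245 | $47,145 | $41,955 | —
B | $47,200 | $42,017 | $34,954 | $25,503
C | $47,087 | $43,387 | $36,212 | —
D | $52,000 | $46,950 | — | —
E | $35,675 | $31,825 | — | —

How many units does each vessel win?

A 3, B 2, C 3, D 2

Merging the schedules and taking the best 10: 52,000 (D-1), 47,245 (A-1), 47,200 (B-1), 47,145 (A-2), 47,087 (C-1), 46,950 (D-2), 43,387 (C-2), 42,017 (B-2), 41,955 (A-3), 36,212 (C-3)
Next rejected bid: $35,675 (not a price — pay-as-bid).
Allocation: A 3, B 2, C 3, D 2.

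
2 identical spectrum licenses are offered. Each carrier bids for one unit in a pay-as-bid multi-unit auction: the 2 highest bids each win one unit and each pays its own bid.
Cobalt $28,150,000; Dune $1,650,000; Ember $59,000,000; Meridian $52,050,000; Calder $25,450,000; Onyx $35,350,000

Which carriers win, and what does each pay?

Sorting: 59,000,000 (Ember), 52,050,000 (Meridian), 35,350,000 (Onyx), 28,150,000 (Cobalt), …
Top 2: Ember, Meridian.
Each winner pays its own bid: Ember $59,000,000, Meridian $52,050,000.

Ember $59,000,000, Meridian $52,050,000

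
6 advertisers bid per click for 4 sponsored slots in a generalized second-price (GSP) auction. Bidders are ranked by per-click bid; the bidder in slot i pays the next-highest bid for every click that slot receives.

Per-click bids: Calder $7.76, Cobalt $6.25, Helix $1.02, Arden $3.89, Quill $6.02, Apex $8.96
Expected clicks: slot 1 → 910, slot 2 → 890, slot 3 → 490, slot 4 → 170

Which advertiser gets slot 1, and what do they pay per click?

Per-click bids in order: $8.96 (Apex) > $7.76 (Calder) > $6.25 (Cobalt) > $6.02 (Quill) > $3.89 (Arden) > …
Slot 1 goes to the first-ranked bidder, Apex, who pays the next bid down: $7.76/click.

Apex; $7.76 per click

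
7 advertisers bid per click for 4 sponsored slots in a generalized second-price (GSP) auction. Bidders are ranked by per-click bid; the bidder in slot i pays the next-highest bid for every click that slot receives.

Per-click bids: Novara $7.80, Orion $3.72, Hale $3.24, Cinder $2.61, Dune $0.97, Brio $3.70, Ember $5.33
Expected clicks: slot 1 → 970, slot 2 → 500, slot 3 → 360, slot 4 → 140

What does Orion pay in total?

Orion pays $1332.00

Sorting advertisers: $7.80 (Novara) > $5.33 (Ember) > $3.72 (Orion) > $3.70 (Brio) > $3.24 (Hale) > …
Orion holds slot 3 → pays next bid $3.70 × 360 clicks = $1332.00.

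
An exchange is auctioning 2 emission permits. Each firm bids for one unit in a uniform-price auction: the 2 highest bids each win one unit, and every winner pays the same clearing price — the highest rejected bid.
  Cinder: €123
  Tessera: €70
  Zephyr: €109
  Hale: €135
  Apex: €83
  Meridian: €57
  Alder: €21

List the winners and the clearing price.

Sorting: 135 (Hale), 123 (Cinder), 109 (Zephyr), 83 (Apex), …
Top 2: Hale, Cinder.
First losing bid is Zephyr's €109, which sets the uniform price.

Hale, Cinder; each pays €109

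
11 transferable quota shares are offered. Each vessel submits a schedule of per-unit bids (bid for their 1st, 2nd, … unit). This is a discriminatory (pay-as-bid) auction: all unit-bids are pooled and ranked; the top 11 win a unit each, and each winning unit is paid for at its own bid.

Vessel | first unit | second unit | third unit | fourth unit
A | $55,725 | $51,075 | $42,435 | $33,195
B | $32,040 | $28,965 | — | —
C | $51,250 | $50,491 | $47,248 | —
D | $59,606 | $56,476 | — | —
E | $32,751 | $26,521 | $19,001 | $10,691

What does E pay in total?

E pays $32,751

Merging the schedules and taking the best 11: 59,606 (D-1), 56,476 (D-2), 55,725 (A-1), 51,250 (C-1), 51,075 (A-2), 50,491 (C-2), 47,248 (C-3), 42,435 (A-3), 33,195 (A-4), 32,751 (E-1), 32,040 (B-1)
Next rejected bid: $28,965 (not a price — pay-as-bid).
E's winning unit-bids: 32,751 = $32,751.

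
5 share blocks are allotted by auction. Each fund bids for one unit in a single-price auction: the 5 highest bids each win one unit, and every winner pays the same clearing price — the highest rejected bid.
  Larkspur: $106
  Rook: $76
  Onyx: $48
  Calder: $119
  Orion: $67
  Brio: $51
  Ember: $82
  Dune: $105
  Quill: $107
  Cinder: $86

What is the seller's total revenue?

Bids ranked high→low: 119 (Calder), 107 (Quill), 106 (Larkspur), 105 (Dune), 86 (Cinder), 82 (Ember), 76 (Rook), …
Winners (5 units): Calder, Quill, Larkspur, Dune, Cinder.
Clearing price = highest rejected bid = $82.
Total revenue = 5 × $82 = $410.

Total revenue: $410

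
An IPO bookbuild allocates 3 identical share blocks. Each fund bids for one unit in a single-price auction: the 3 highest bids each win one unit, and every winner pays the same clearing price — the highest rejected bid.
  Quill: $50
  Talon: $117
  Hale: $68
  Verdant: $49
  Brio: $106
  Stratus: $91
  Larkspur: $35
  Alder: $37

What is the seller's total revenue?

Ordering the bids: 117 (Talon), 106 (Brio), 91 (Stratus), 68 (Hale), 50 (Quill), …
Winners (3 units): Talon, Brio, Stratus.
Highest unsuccessful bid: $68 → clearing price.
Total revenue = 3 × $68 = $204.

Total revenue: $204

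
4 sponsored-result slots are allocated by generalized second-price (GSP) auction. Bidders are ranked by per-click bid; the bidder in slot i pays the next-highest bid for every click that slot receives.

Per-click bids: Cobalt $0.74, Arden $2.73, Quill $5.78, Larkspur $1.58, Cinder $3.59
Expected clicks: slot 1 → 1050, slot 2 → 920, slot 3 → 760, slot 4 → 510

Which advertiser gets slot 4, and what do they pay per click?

Larkspur; $0.74 per click

Per-click bids in order: $5.78 (Quill) > $3.59 (Cinder) > $2.73 (Arden) > $1.58 (Larkspur) > $0.74 (Cobalt)
Slot 4 goes to the fourth-ranked bidder, Larkspur, who pays the next bid down: $0.74/click.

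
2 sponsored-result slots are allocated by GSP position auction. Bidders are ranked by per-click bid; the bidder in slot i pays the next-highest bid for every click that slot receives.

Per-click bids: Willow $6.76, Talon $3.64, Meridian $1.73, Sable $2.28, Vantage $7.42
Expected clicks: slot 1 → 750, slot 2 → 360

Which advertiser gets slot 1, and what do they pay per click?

Per-click bids in order: $7.42 (Vantage) > $6.76 (Willow) > $3.64 (Talon) > …
Slot 1 goes to the first-ranked bidder, Vantage, who pays the next bid down: $6.76/click.

Vantage; $6.76 per click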